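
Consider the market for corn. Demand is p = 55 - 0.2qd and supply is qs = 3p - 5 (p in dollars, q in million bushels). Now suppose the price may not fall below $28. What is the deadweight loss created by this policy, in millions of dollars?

0

Rearranging demand gives qd = 275 - 5p. In a free market, 275 - 5p = 3p - 5 gives the equilibrium p* = 35, q* = 100.
Since 28 is below p* = 35, the floor does not bind and the free-market outcome prevails.
Since the control does not bind, no trades are prevented and deadweight loss is zero.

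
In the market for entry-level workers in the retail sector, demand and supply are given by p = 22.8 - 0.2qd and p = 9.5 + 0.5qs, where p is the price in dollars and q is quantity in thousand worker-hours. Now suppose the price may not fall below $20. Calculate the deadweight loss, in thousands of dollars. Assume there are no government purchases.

8.75

Rearranging demand gives qd = 114 - 5p; rearranging supply gives qs = 2p - 19. Equilibrium: 114 - 5p = 2p - 19, so 133 = 7p and p* = 19, q* = 19.
Since 20 > 19, the floor is binding.
At p = 20: qd = 114 - 5·20 = 14 and qs = 2·20 - 19 = 21.
Quantity traded falls to 14. At q = 14 the demand price is (114 - 14)/5 = 20 and the supply price is (19 + 14)/2 = 16.5.
Deadweight loss = ½ · (20 - 16.5) · (19 - 14) = ½ · 3.5 · 5 = 8.75.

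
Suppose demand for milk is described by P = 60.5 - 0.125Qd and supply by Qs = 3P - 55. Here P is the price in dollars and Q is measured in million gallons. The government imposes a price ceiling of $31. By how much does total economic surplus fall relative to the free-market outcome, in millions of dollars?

Rearranging demand gives Qd = 484 - 8P. In a free market, 484 - 8P = 3P - 55 gives the equilibrium P* = 49, Q* = 92.
Since 31 < 49, the ceiling is binding.
At P = 31: Qd = 484 - 8·31 = 236 and Qs = 3·31 - 55 = 38.
Quantity traded falls to 38. At Q = 38 the demand price is (484 - 38)/8 = 55.75 and the supply price is (55 + 38)/3 = 31.
Deadweight loss = ½ · (55.75 - 31) · (92 - 38) = ½ · 24.75 · 54 = 668.25.

668.25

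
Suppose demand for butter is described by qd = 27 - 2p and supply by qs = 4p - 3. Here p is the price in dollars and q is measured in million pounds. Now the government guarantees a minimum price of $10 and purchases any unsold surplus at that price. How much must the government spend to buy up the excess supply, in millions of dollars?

300

In a free market, 27 - 2p = 4p - 3 gives the equilibrium p* = 5, q* = 17.
The floor of 10 is above the equilibrium price 5, so it binds.
At p = 10: qd = 27 - 2·10 = 7 and qs = 4·10 - 3 = 37.
Surplus = qs - qd = 30.
Government expenditure = surplus × support price = 30 × 10 = 300.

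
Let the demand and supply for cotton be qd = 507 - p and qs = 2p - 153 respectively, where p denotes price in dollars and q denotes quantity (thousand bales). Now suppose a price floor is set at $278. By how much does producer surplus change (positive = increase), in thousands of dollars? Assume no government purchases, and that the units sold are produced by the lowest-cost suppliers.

Setting quantity demanded equal to quantity supplied, 507 - p = 2p - 153, gives p* = 220 and q* = 287.
The floor of 278 is above the equilibrium price 220, so it binds.
At p = 278: qd = 507 - 278 = 229 and qs = 2·278 - 153 = 403.
Producer surplus without the control is ½ · (220 - 76.5) · 287 = 20592.25.
With the floor, 229 units are sold at 278. The supply price at q = 229 is 191, so PS = ½ · [(278 - 76.5) + (278 - 191)] · 229 = 33033.25.
Change in producer surplus = 33033.25 - 20592.25 = 12441.

12441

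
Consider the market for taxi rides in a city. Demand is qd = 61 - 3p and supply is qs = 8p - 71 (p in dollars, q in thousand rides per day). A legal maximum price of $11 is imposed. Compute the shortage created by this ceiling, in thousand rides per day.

Setting quantity demanded equal to quantity supplied, 61 - 3p = 8p - 71, gives p* = 12 and q* = 25.
Since 11 < 12, the ceiling is binding.
At p = 11: qd = 61 - 3·11 = 28 and qs = 8·11 - 71 = 17.
Shortage = qd - qs = 28 - 17 = 11.

11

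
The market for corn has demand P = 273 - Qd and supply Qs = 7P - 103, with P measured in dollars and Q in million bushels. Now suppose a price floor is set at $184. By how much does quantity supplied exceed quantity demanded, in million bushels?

1096

Rearranging demand gives Qd = 273 - P. Equilibrium: 273 - P = 7P - 103, so 376 = 8P and P* = 47, Q* = 226.
The floor of 184 is above the equilibrium price 47, so it binds.
At P = 184: Qd = 273 - 184 = 89 and Qs = 7·184 - 103 = 1185.
Surplus = Qs - Qd = 1185 - 89 = 1096.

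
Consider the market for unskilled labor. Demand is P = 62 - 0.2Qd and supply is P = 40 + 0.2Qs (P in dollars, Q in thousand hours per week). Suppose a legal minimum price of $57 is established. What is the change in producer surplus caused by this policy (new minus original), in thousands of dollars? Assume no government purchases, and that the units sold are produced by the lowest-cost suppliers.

60

Rearranging demand gives Qd = 310 - 5P; rearranging supply gives Qs = 5P - 200. Equilibrium: 310 - 5P = 5P - 200, so 510 = 10P and P* = 51, Q* = 55.
Because the floor (57) lies above the market-clearing price, it is binding.
At P = 57: Qd = 310 - 5·57 = 25 and Qs = 5·57 - 200 = 85.
Producer surplus without the control is ½ · (51 - 40) · 55 = 302.5.
With the floor, 25 units are sold at 57. The supply price at Q = 25 is 45, so PS = ½ · [(57 - 40) + (57 - 45)] · 25 = 362.5.
Change in producer surplus = 362.5 - 302.5 = 60.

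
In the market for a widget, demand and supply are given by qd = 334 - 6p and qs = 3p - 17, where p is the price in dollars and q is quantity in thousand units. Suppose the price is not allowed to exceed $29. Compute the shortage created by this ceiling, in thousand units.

90

Equilibrium: 334 - 6p = 3p - 17, so 351 = 9p and p* = 39, q* = 100.
The ceiling of 29 is below the equilibrium price 39, so it binds.
At p = 29: qd = 334 - 6·29 = 160 and qs = 3·29 - 17 = 70.
Shortage = qd - qs = 160 - 70 = 90.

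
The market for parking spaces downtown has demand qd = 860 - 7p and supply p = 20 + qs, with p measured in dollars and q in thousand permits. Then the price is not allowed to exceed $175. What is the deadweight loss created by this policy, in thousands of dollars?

0

Rearranging supply gives qs = p - 20. Setting quantity demanded equal to quantity supplied, 860 - 7p = p - 20, gives p* = 110 and q* = 90.
Since 175 is above p* = 110, the ceiling does not bind and the free-market outcome prevails.
Since the control does not bind, no trades are prevented and deadweight loss is zero.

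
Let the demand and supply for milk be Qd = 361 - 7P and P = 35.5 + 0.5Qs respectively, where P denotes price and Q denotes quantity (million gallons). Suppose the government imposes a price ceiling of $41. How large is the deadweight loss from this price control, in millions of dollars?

63

Rearranging supply gives Qs = 2P - 71. Equilibrium: 361 - 7P = 2P - 71, so 432 = 9P and P* = 48, Q* = 25.
Because the ceiling (41) lies below the market-clearing price, it is binding.
At P = 41: Qd = 361 - 7·41 = 74 and Qs = 2·41 - 71 = 11.
Quantity traded falls to 11. At Q = 11 the demand price is (361 - 11)/7 = 50 and the supply price is (71 + 11)/2 = 41.
Deadweight loss = ½ · (50 - 41) · (25 - 11) = ½ · 9 · 14 = 63.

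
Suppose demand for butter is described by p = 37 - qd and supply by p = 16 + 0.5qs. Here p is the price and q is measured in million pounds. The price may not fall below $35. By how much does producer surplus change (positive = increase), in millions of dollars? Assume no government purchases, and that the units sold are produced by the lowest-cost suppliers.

Rearranging demand gives qd = 37 - p; rearranging supply gives qs = 2p - 32. Without the control the market clears where 37 - p = 2p - 32, i.e. p* = 23 and q* = 14.
Because the floor (35) lies above the market-clearing price, it is binding.
At p = 35: qd = 37 - 35 = 2 and qs = 2·35 - 32 = 38.
Producer surplus without the control is ½ · (23 - 16) · 14 = 49.
With the floor, 2 units are sold at 35. The supply price at q = 2 is 17, so PS = ½ · [(35 - 16) + (35 - 17)] · 2 = 37.
Change in producer surplus = 37 - 49 = -12.

-12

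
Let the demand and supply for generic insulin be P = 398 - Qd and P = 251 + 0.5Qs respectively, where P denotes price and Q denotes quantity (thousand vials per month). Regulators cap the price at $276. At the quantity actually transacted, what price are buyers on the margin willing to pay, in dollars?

348

Rearranging demand gives Qd = 398 - P; rearranging supply gives Qs = 2P - 502. Equilibrium: 398 - P = 2P - 502, so 900 = 3P and P* = 300, Q* = 98.
The ceiling of 276 is below the equilibrium price 300, so it binds.
At P = 276: Qd = 398 - 276 = 122 and Qs = 2·276 - 502 = 50.
Only 50 units reach the market. On the demand curve, the marginal buyer's willingness to pay at Q = 50 is (398 - 50) = 348.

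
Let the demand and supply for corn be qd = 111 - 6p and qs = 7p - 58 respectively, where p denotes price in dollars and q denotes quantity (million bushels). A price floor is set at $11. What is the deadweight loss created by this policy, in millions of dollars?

0

Setting quantity demanded equal to quantity supplied, 111 - 6p = 7p - 58, gives p* = 13 and q* = 33.
The floor of 11 is below the equilibrium price 13, so it is not binding; the market clears at p* = 13, q* = 33.
Since the control does not bind, no trades are prevented and deadweight loss is zero.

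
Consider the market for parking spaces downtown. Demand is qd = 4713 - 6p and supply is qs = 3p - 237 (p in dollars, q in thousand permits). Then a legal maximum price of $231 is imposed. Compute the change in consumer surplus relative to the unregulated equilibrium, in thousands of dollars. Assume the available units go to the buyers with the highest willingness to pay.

Setting quantity demanded equal to quantity supplied, 4713 - 6p = 3p - 237, gives p* = 550 and q* = 1413.
Since 231 < 550, the ceiling is binding.
At p = 231: qd = 4713 - 6·231 = 3327 and qs = 3·231 - 237 = 456.
Consumer surplus without the control is ½ · (785.5 - 550) · 1413 = 166380.75.
With the ceiling, 456 units are sold at 231 (assume they go to the highest-value buyers). The demand price at q = 456 is 709.5, so CS = ½ · [(785.5 - 231) + (709.5 - 231)] · 456 = 235524.
Change in consumer surplus = 235524 - 166380.75 = 69143.25.

69143.25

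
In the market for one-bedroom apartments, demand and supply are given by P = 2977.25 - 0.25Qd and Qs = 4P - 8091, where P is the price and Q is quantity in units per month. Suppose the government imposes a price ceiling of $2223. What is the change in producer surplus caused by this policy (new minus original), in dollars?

Rearranging demand gives Qd = 11909 - 4P. In a free market, 11909 - 4P = 4P - 8091 gives the equilibrium P* = 2500, Q* = 1909.
The ceiling of 2223 is below the equilibrium price 2500, so it binds.
At P = 2223: Qd = 11909 - 4·2223 = 3017 and Qs = 4·2223 - 8091 = 801.
Producer surplus without the control is ½ · (2500 - 2022.75) · 1909 = 455535.125.
With the ceiling, producers sell 801 units at 2223, so PS = ½ · (2223 - 2022.75) · 801 = 80200.125.
Change in producer surplus = 80200.125 - 455535.125 = -375335.

-375335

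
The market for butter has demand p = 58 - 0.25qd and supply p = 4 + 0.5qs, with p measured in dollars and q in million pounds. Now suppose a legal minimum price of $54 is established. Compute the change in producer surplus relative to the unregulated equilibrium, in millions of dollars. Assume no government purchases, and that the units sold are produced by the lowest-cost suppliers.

-560

Rearranging demand gives qd = 232 - 4p; rearranging supply gives qs = 2p - 8. In a free market, 232 - 4p = 2p - 8 gives the equilibrium p* = 40, q* = 72.
Since 54 > 40, the floor is binding.
At p = 54: qd = 232 - 4·54 = 16 and qs = 2·54 - 8 = 100.
Producer surplus without the control is ½ · (40 - 4) · 72 = 1296.
With the floor, 16 units are sold at 54. The supply price at q = 16 is 12, so PS = ½ · [(54 - 4) + (54 - 12)] · 16 = 736.
Change in producer surplus = 736 - 1296 = -560.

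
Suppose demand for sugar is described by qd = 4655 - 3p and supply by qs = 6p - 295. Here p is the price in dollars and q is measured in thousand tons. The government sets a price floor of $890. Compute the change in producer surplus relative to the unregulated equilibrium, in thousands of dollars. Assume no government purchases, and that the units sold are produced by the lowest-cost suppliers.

Setting quantity demanded equal to quantity supplied, 4655 - 3p = 6p - 295, gives p* = 550 and q* = 3005.
Because the floor (890) lies above the market-clearing price, it is binding.
At p = 890: qd = 4655 - 3·890 = 1985 and qs = 6·890 - 295 = 5045.
Producer surplus without the control is ½ · (550 - 295/6) · 3005 = 9030025/12.
With the floor, 1985 units are sold at 890. The supply price at q = 1985 is 380, so PS = ½ · [(890 - 295/6) + (890 - 380)] · 1985 = 16088425/12.
Change in producer surplus = 16088425/12 - 9030025/12 = 588200.

588200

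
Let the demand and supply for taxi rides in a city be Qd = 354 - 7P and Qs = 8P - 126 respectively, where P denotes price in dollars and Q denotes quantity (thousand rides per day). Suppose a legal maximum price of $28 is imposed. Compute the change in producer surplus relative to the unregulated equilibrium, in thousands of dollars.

Without the control the market clears where 354 - 7P = 8P - 126, i.e. P* = 32 and Q* = 130.
The ceiling of 28 is below the equilibrium price 32, so it binds.
At P = 28: Qd = 354 - 7·28 = 158 and Qs = 8·28 - 126 = 98.
Producer surplus without the control is ½ · (32 - 15.75) · 130 = 1056.25.
With the ceiling, producers sell 98 units at 28, so PS = ½ · (28 - 15.75) · 98 = 600.25.
Change in producer surplus = 600.25 - 1056.25 = -456.

-456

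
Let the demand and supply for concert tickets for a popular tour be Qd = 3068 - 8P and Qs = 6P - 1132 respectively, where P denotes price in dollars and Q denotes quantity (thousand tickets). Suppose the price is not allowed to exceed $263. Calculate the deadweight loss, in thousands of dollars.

Equilibrium: 3068 - 8P = 6P - 1132, so 4200 = 14P and P* = 300, Q* = 668.
Because the ceiling (263) lies below the market-clearing price, it is binding.
At P = 263: Qd = 3068 - 8·263 = 964 and Qs = 6·263 - 1132 = 446.
Quantity traded falls to 446. At Q = 446 the demand price is (3068 - 446)/8 = 327.75 and the supply price is (1132 + 446)/6 = 263.
Deadweight loss = ½ · (327.75 - 263) · (668 - 446) = ½ · 64.75 · 222 = 7187.25.

7187.25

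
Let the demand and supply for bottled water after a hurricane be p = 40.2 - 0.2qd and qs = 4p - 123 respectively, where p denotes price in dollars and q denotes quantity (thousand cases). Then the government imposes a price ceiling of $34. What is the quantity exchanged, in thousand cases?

13

Rearranging demand gives qd = 201 - 5p. Without the control the market clears where 201 - 5p = 4p - 123, i.e. p* = 36 and q* = 21.
Because the ceiling (34) lies below the market-clearing price, it is binding.
At p = 34: qd = 201 - 5·34 = 31 and qs = 4·34 - 123 = 13.
The quantity actually transacted is the short side, supply: 13.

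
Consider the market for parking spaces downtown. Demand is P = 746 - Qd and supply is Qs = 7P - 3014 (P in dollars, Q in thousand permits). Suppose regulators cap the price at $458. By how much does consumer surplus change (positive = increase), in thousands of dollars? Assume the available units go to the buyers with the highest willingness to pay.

-1224

Rearranging demand gives Qd = 746 - P. In a free market, 746 - P = 7P - 3014 gives the equilibrium P* = 470, Q* = 276.
The ceiling of 458 is below the equilibrium price 470, so it binds.
At P = 458: Qd = 746 - 458 = 288 and Qs = 7·458 - 3014 = 192.
Consumer surplus without the control is ½ · (746 - 470) · 276 = 38088.
With the ceiling, 192 units are sold at 458 (assume they go to the highest-value buyers). The demand price at Q = 192 is 554, so CS = ½ · [(746 - 458) + (554 - 458)] · 192 = 36864.
Change in consumer surplus = 36864 - 38088 = -1224.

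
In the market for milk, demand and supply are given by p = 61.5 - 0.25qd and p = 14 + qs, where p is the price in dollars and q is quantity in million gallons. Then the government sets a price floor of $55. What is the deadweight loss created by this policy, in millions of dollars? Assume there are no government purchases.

90

Rearranging demand gives qd = 246 - 4p; rearranging supply gives qs = p - 14. Equilibrium: 246 - 4p = p - 14, so 260 = 5p and p* = 52, q* = 38.
The floor of 55 is above the equilibrium price 52, so it binds.
At p = 55: qd = 246 - 4·55 = 26 and qs = 55 - 14 = 41.
Quantity traded falls to 26. At q = 26 the demand price is (246 - 26)/4 = 55 and the supply price is 14 + 26 = 40.
Deadweight loss = ½ · (55 - 40) · (38 - 26) = ½ · 15 · 12 = 90.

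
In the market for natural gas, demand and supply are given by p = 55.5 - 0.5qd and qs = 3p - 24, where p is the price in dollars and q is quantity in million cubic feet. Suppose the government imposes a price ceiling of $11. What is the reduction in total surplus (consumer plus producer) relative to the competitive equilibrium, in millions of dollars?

Rearranging demand gives qd = 111 - 2p. Without the control the market clears where 111 - 2p = 3p - 24, i.e. p* = 27 and q* = 57.
Because the ceiling (11) lies below the market-clearing price, it is binding.
At p = 11: qd = 111 - 2·11 = 89 and qs = 3·11 - 24 = 9.
Quantity traded falls to 9. At q = 9 the demand price is (111 - 9)/2 = 51 and the supply price is (24 + 9)/3 = 11.
Deadweight loss = ½ · (51 - 11) · (57 - 9) = ½ · 40 · 48 = 960.

960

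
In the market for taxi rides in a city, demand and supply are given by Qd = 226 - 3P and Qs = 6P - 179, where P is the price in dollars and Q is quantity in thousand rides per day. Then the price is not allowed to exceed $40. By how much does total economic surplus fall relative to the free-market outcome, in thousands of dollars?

Without the control the market clears where 226 - 3P = 6P - 179, i.e. P* = 45 and Q* = 91.
Since 40 < 45, the ceiling is binding.
At P = 40: Qd = 226 - 3·40 = 106 and Qs = 6·40 - 179 = 61.
Quantity traded falls to 61. At Q = 61 the demand price is (226 - 61)/3 = 55 and the supply price is (179 + 61)/6 = 40.
Deadweight loss = ½ · (55 - 40) · (91 - 61) = ½ · 15 · 30 = 225.

225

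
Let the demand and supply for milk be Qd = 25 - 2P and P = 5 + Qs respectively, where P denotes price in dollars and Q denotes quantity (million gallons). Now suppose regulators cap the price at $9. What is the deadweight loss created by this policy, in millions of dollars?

0.75

Rearranging supply gives Qs = P - 5. Equilibrium: 25 - 2P = P - 5, so 30 = 3P and P* = 10, Q* = 5.
The ceiling of 9 is below the equilibrium price 10, so it binds.
At P = 9: Qd = 25 - 2·9 = 7 and Qs = 9 - 5 = 4.
Quantity traded falls to 4. At Q = 4 the demand price is (25 - 4)/2 = 10.5 and the supply price is 5 + 4 = 9.
Deadweight loss = ½ · (10.5 - 9) · (5 - 4) = ½ · 1.5 · 1 = 0.75.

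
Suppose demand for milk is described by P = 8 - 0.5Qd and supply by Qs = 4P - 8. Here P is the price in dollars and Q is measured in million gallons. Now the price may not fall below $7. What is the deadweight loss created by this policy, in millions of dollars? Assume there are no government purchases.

Rearranging demand gives Qd = 16 - 2P. Setting quantity demanded equal to quantity supplied, 16 - 2P = 4P - 8, gives P* = 4 and Q* = 8.
Because the floor (7) lies above the market-clearing price, it is binding.
At P = 7: Qd = 16 - 2·7 = 2 and Qs = 4·7 - 8 = 20.
Quantity traded falls to 2. At Q = 2 the demand price is (16 - 2)/2 = 7 and the supply price is (8 + 2)/4 = 2.5.
Deadweight loss = ½ · (7 - 2.5) · (8 - 2) = ½ · 4.5 · 6 = 13.5.

13.5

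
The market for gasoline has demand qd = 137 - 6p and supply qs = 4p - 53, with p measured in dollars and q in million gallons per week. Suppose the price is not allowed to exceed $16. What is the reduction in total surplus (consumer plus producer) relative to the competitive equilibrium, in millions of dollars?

30

In a free market, 137 - 6p = 4p - 53 gives the equilibrium p* = 19, q* = 23.
The ceiling of 16 is below the equilibrium price 19, so it binds.
At p = 16: qd = 137 - 6·16 = 41 and qs = 4·16 - 53 = 11.
Quantity traded falls to 11. At q = 11 the demand price is (137 - 11)/6 = 21 and the supply price is (53 + 11)/4 = 16.
Deadweight loss = ½ · (21 - 16) · (23 - 11) = ½ · 5 · 12 = 30.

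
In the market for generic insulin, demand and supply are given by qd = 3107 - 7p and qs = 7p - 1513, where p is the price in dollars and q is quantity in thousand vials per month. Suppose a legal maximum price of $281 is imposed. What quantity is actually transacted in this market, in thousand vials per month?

454

Without the control the market clears where 3107 - 7p = 7p - 1513, i.e. p* = 330 and q* = 797.
The ceiling of 281 is below the equilibrium price 330, so it binds.
At p = 281: qd = 3107 - 7·281 = 1140 and qs = 7·281 - 1513 = 454.
The quantity actually transacted is the short side, supply: 454.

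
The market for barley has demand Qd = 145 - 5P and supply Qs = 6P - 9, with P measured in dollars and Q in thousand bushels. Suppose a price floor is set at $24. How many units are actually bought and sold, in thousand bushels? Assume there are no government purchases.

25

Without the control the market clears where 145 - 5P = 6P - 9, i.e. P* = 14 and Q* = 75.
Since 24 > 14, the floor is binding.
At P = 24: Qd = 145 - 5·24 = 25 and Qs = 6·24 - 9 = 135.
The quantity actually transacted is the short side, demand: 25.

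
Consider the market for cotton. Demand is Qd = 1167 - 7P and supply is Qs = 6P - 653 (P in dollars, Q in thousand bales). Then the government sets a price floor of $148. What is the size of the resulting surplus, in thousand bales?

104

Without the control the market clears where 1167 - 7P = 6P - 653, i.e. P* = 140 and Q* = 187.
Because the floor (148) lies above the market-clearing price, it is binding.
At P = 148: Qd = 1167 - 7·148 = 131 and Qs = 6·148 - 653 = 235.
Surplus = Qs - Qd = 235 - 131 = 104.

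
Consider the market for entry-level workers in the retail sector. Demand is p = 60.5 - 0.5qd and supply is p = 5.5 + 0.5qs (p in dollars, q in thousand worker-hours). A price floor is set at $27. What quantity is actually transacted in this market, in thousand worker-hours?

55

Rearranging demand gives qd = 121 - 2p; rearranging supply gives qs = 2p - 11. Equilibrium: 121 - 2p = 2p - 11, so 132 = 4p and p* = 33, q* = 55.
Since 27 is below p* = 33, the floor does not bind and the free-market outcome prevails.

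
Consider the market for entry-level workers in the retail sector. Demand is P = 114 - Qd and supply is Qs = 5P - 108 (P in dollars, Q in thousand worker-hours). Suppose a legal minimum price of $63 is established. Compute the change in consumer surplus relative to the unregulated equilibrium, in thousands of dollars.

-1664

Rearranging demand gives Qd = 114 - P. In a free market, 114 - P = 5P - 108 gives the equilibrium P* = 37, Q* = 77.
The floor of 63 is above the equilibrium price 37, so it binds.
At P = 63: Qd = 114 - 63 = 51 and Qs = 5·63 - 108 = 207.
Consumer surplus without the control is ½ · (114 - 37) · 77 = 2964.5.
With the floor, consumers buy 51 units at 63, so CS = ½ · (114 - 63) · 51 = 1300.5.
Change in consumer surplus = 1300.5 - 2964.5 = -1664.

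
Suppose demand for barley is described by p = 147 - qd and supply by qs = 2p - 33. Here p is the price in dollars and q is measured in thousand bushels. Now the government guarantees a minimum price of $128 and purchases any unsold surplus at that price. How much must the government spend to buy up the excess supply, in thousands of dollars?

26112

Rearranging demand gives qd = 147 - p. Without the control the market clears where 147 - p = 2p - 33, i.e. p* = 60 and q* = 87.
Since 128 > 60, the floor is binding.
At p = 128: qd = 147 - 128 = 19 and qs = 2·128 - 33 = 223.
Surplus = qs - qd = 204.
Government expenditure = surplus × support price = 204 × 128 = 26112.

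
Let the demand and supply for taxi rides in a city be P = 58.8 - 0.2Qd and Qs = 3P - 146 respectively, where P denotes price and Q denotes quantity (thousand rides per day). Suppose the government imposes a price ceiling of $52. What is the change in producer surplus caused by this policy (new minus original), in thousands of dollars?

Rearranging demand gives Qd = 294 - 5P. Equilibrium: 294 - 5P = 3P - 146, so 440 = 8P and P* = 55, Q* = 19.
The ceiling of 52 is below the equilibrium price 55, so it binds.
At P = 52: Qd = 294 - 5·52 = 34 and Qs = 3·52 - 146 = 10.
Producer surplus without the control is ½ · (55 - 146/3) · 19 = 361/6.
With the ceiling, producers sell 10 units at 52, so PS = ½ · (52 - 146/3) · 10 = 50/3.
Change in producer surplus = 50/3 - 361/6 = -43.5.

-43.5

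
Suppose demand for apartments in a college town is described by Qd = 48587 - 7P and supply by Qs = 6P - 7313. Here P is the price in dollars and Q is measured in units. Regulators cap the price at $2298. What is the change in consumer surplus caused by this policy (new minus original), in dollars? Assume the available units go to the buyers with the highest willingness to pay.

Without the control the market clears where 48587 - 7P = 6P - 7313, i.e. P* = 4300 and Q* = 18487.
Since 2298 < 4300, the ceiling is binding.
At P = 2298: Qd = 48587 - 7·2298 = 32501 and Qs = 6·2298 - 7313 = 6475.
Consumer surplus without the control is ½ · (6941 - 4300) · 18487 = 24412083.5.
With the ceiling, 6475 units are sold at 2298 (assume they go to the highest-value buyers). The demand price at Q = 6475 is 6016, so CS = ½ · [(6941 - 2298) + (6016 - 2298)] · 6475 = 27068737.5.
Change in consumer surplus = 27068737.5 - 24412083.5 = 2656654.

2656654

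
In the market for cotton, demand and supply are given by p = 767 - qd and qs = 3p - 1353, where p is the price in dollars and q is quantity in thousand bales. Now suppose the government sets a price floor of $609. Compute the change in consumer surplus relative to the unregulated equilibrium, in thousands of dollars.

-15602.5

Rearranging demand gives qd = 767 - p. In a free market, 767 - p = 3p - 1353 gives the equilibrium p* = 530, q* = 237.
Since 609 > 530, the floor is binding.
At p = 609: qd = 767 - 609 = 158 and qs = 3·609 - 1353 = 474.
Consumer surplus without the control is ½ · (767 - 530) · 237 = 28084.5.
With the floor, consumers buy 158 units at 609, so CS = ½ · (767 - 609) · 158 = 12482.
Change in consumer surplus = 12482 - 28084.5 = -15602.5.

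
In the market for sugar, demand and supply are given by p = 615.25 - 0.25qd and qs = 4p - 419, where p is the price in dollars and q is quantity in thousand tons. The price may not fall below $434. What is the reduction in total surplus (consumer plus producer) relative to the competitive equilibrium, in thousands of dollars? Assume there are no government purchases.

21904

Rearranging demand gives qd = 2461 - 4p. In a free market, 2461 - 4p = 4p - 419 gives the equilibrium p* = 360, q* = 1021.
The floor of 434 is above the equilibrium price 360, so it binds.
At p = 434: qd = 2461 - 4·434 = 725 and qs = 4·434 - 419 = 1317.
Quantity traded falls to 725. At q = 725 the demand price is (2461 - 725)/4 = 434 and the supply price is (419 + 725)/4 = 286.
Deadweight loss = ½ · (434 - 286) · (1021 - 725) = ½ · 148 · 296 = 21904.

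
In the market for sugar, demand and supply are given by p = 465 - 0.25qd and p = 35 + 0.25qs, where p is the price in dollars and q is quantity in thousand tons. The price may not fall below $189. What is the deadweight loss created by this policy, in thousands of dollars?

0

Rearranging demand gives qd = 1860 - 4p; rearranging supply gives qs = 4p - 140. In a free market, 1860 - 4p = 4p - 140 gives the equilibrium p* = 250, q* = 860.
Since 189 is below p* = 250, the floor does not bind and the free-market outcome prevails.
Since the control does not bind, no trades are prevented and deadweight loss is zero.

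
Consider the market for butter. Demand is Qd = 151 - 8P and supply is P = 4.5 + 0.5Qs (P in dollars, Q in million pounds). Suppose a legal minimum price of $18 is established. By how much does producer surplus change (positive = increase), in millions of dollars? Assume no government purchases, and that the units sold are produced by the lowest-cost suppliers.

Rearranging supply gives Qs = 2P - 9. Equilibrium: 151 - 8P = 2P - 9, so 160 = 10P and P* = 16, Q* = 23.
Because the floor (18) lies above the market-clearing price, it is binding.
At P = 18: Qd = 151 - 8·18 = 7 and Qs = 2·18 - 9 = 27.
Producer surplus without the control is ½ · (16 - 4.5) · 23 = 132.25.
With the floor, 7 units are sold at 18. The supply price at Q = 7 is 8, so PS = ½ · [(18 - 4.5) + (18 - 8)] · 7 = 82.25.
Change in producer surplus = 82.25 - 132.25 = -50.

-50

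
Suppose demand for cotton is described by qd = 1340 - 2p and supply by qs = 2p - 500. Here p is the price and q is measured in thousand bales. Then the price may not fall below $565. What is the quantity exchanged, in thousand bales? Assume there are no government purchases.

210

Without the control the market clears where 1340 - 2p = 2p - 500, i.e. p* = 460 and q* = 420.
The floor of 565 is above the equilibrium price 460, so it binds.
At p = 565: qd = 1340 - 2·565 = 210 and qs = 2·565 - 500 = 630.
The quantity actually transacted is the short side, demand: 210.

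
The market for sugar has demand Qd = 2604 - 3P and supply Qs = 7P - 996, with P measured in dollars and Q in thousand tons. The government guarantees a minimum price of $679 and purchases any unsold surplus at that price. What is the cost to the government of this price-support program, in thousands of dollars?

In a free market, 2604 - 3P = 7P - 996 gives the equilibrium P* = 360, Q* = 1524.
The floor of 679 is above the equilibrium price 360, so it binds.
At P = 679: Qd = 2604 - 3·679 = 567 and Qs = 7·679 - 996 = 3757.
Surplus = Qs - Qd = 3190.
Government expenditure = surplus × support price = 3190 × 679 = 2166010.

2166010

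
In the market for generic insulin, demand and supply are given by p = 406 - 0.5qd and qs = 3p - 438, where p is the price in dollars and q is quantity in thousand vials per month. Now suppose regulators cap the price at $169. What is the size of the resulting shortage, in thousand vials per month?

Rearranging demand gives qd = 812 - 2p. Without the control the market clears where 812 - 2p = 3p - 438, i.e. p* = 250 and q* = 312.
Because the ceiling (169) lies below the market-clearing price, it is binding.
At p = 169: qd = 812 - 2·169 = 474 and qs = 3·169 - 438 = 69.
Shortage = qd - qs = 474 - 69 = 405.

405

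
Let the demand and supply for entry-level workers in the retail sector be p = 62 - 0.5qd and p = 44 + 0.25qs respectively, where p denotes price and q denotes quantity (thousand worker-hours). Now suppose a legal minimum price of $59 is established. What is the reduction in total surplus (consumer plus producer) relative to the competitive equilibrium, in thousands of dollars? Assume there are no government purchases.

Rearranging demand gives qd = 124 - 2p; rearranging supply gives qs = 4p - 176. Without the control the market clears where 124 - 2p = 4p - 176, i.e. p* = 50 and q* = 24.
The floor of 59 is above the equilibrium price 50, so it binds.
At p = 59: qd = 124 - 2·59 = 6 and qs = 4·59 - 176 = 60.
Quantity traded falls to 6. At q = 6 the demand price is (124 - 6)/2 = 59 and the supply price is (176 + 6)/4 = 45.5.
Deadweight loss = ½ · (59 - 45.5) · (24 - 6) = ½ · 13.5 · 18 = 121.5.

121.5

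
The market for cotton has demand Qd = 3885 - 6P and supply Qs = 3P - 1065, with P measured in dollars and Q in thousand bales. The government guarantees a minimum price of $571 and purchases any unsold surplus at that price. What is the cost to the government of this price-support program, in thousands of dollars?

Without the control the market clears where 3885 - 6P = 3P - 1065, i.e. P* = 550 and Q* = 585.
Because the floor (571) lies above the market-clearing price, it is binding.
At P = 571: Qd = 3885 - 6·571 = 459 and Qs = 3·571 - 1065 = 648.
Surplus = Qs - Qd = 189.
Government expenditure = surplus × support price = 189 × 571 = 107919.

107919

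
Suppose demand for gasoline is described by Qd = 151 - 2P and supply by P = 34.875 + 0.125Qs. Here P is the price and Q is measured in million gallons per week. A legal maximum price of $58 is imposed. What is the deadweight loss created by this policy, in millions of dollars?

0

Rearranging supply gives Qs = 8P - 279. Equilibrium: 151 - 2P = 8P - 279, so 430 = 10P and P* = 43, Q* = 65.
The ceiling of 58 is above the equilibrium price 43, so it is not binding; the market clears at P* = 43, Q* = 65.
Since the control does not bind, no trades are prevented and deadweight loss is zero.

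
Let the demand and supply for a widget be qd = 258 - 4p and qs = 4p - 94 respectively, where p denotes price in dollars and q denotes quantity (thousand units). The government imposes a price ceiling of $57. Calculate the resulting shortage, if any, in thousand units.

Equilibrium: 258 - 4p = 4p - 94, so 352 = 8p and p* = 44, q* = 82.
The ceiling of 57 is above the equilibrium price 44, so it is not binding; the market clears at p* = 44, q* = 82.
Since the control does not bind, there is no shortage.

0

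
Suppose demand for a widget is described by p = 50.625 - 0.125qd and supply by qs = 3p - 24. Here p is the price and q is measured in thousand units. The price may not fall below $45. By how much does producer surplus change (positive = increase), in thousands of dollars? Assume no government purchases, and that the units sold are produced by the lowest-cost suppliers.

Rearranging demand gives qd = 405 - 8p. Without the control the market clears where 405 - 8p = 3p - 24, i.e. p* = 39 and q* = 93.
The floor of 45 is above the equilibrium price 39, so it binds.
At p = 45: qd = 405 - 8·45 = 45 and qs = 3·45 - 24 = 111.
Producer surplus without the control is ½ · (39 - 8) · 93 = 1441.5.
With the floor, 45 units are sold at 45. The supply price at q = 45 is 23, so PS = ½ · [(45 - 8) + (45 - 23)] · 45 = 1327.5.
Change in producer surplus = 1327.5 - 1441.5 = -114.

-114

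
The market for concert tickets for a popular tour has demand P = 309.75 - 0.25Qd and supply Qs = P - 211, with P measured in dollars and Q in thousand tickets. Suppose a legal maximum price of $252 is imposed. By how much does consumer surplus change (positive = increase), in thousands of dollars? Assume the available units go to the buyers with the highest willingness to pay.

1377.5

Rearranging demand gives Qd = 1239 - 4P. Without the control the market clears where 1239 - 4P = P - 211, i.e. P* = 290 and Q* = 79.
Because the ceiling (252) lies below the market-clearing price, it is binding.
At P = 252: Qd = 1239 - 4·252 = 231 and Qs = 252 - 211 = 41.
Consumer surplus without the control is ½ · (309.75 - 290) · 79 = 780.125.
With the ceiling, 41 units are sold at 252 (assume they go to the highest-value buyers). The demand price at Q = 41 is 299.5, so CS = ½ · [(309.75 - 252) + (299.5 - 252)] · 41 = 2157.625.
Change in consumer surplus = 2157.625 - 780.125 = 1377.5.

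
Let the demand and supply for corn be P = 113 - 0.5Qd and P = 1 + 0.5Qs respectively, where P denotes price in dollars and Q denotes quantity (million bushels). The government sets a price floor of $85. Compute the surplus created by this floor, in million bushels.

112

Rearranging demand gives Qd = 226 - 2P; rearranging supply gives Qs = 2P - 2. Setting quantity demanded equal to quantity supplied, 226 - 2P = 2P - 2, gives P* = 57 and Q* = 112.
Since 85 > 57, the floor is binding.
At P = 85: Qd = 226 - 2·85 = 56 and Qs = 2·85 - 2 = 168.
Surplus = Qs - Qd = 168 - 56 = 112.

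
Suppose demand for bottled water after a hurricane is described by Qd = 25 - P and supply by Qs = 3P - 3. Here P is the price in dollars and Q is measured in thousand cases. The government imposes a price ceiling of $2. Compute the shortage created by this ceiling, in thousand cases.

In a free market, 25 - P = 3P - 3 gives the equilibrium P* = 7, Q* = 18.
Since 2 < 7, the ceiling is binding.
At P = 2: Qd = 25 - 2 = 23 and Qs = 3·2 - 3 = 3.
Shortage = Qd - Qs = 23 - 3 = 20.

20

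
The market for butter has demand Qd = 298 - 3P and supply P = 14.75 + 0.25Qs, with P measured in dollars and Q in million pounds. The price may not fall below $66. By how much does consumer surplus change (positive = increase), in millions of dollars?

-1837.5

Rearranging supply gives Qs = 4P - 59. Setting quantity demanded equal to quantity supplied, 298 - 3P = 4P - 59, gives P* = 51 and Q* = 145.
The floor of 66 is above the equilibrium price 51, so it binds.
At P = 66: Qd = 298 - 3·66 = 100 and Qs = 4·66 - 59 = 205.
Consumer surplus without the control is ½ · (298/3 - 51) · 145 = 21025/6.
With the floor, consumers buy 100 units at 66, so CS = ½ · (298/3 - 66) · 100 = 5000/3.
Change in consumer surplus = 5000/3 - 21025/6 = -1837.5.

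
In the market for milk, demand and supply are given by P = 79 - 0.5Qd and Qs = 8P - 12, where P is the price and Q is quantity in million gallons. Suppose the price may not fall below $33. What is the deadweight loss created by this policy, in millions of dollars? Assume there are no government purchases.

320

Rearranging demand gives Qd = 158 - 2P. Setting quantity demanded equal to quantity supplied, 158 - 2P = 8P - 12, gives P* = 17 and Q* = 124.
Because the floor (33) lies above the market-clearing price, it is binding.
At P = 33: Qd = 158 - 2·33 = 92 and Qs = 8·33 - 12 = 252.
Quantity traded falls to 92. At Q = 92 the demand price is (158 - 92)/2 = 33 and the supply price is (12 + 92)/8 = 13.
Deadweight loss = ½ · (33 - 13) · (124 - 92) = ½ · 20 · 32 = 320.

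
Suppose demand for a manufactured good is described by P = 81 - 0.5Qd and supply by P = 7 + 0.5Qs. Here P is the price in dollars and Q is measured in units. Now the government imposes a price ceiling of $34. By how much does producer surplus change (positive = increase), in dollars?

-640

Rearranging demand gives Qd = 162 - 2P; rearranging supply gives Qs = 2P - 14. Without the control the market clears where 162 - 2P = 2P - 14, i.e. P* = 44 and Q* = 74.
The ceiling of 34 is below the equilibrium price 44, so it binds.
At P = 34: Qd = 162 - 2·34 = 94 and Qs = 2·34 - 14 = 54.
Producer surplus without the control is ½ · (44 - 7) · 74 = 1369.
With the ceiling, producers sell 54 units at 34, so PS = ½ · (34 - 7) · 54 = 729.
Change in producer surplus = 729 - 1369 = -640.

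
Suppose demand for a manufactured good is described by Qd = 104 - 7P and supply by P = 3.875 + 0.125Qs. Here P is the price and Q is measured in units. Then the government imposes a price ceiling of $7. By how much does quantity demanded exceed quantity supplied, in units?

Rearranging supply gives Qs = 8P - 31. Without the control the market clears where 104 - 7P = 8P - 31, i.e. P* = 9 and Q* = 41.
The ceiling of 7 is below the equilibrium price 9, so it binds.
At P = 7: Qd = 104 - 7·7 = 55 and Qs = 8·7 - 31 = 25.
Shortage = Qd - Qs = 55 - 25 = 30.

30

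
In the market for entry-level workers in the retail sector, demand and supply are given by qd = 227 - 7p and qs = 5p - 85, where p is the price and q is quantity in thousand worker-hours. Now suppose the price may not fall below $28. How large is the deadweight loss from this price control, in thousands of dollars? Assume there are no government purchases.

Without the control the market clears where 227 - 7p = 5p - 85, i.e. p* = 26 and q* = 45.
The floor of 28 is above the equilibrium price 26, so it binds.
At p = 28: qd = 227 - 7·28 = 31 and qs = 5·28 - 85 = 55.
Quantity traded falls to 31. At q = 31 the demand price is (227 - 31)/7 = 28 and the supply price is (85 + 31)/5 = 23.2.
Deadweight loss = ½ · (28 - 23.2) · (45 - 31) = ½ · 4.8 · 14 = 33.6.

33.6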